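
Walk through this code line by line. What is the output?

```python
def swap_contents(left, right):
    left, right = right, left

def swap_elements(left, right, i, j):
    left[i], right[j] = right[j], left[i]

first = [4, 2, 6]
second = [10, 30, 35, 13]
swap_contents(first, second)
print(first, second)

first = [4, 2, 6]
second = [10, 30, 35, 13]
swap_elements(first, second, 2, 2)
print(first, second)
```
[4, 2, 6] [10, 30, 35, 13]
[4, 2, 35] [10, 30, 6, 13]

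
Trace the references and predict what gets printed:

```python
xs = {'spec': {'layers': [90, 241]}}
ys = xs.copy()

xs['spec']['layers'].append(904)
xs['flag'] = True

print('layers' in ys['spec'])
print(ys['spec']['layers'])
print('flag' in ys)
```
True
[90, 241, 904]
False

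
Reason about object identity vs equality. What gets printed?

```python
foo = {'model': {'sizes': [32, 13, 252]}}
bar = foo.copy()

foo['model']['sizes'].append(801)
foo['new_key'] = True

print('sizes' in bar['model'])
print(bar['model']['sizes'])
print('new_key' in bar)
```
True
[32, 13, 252, 801]
False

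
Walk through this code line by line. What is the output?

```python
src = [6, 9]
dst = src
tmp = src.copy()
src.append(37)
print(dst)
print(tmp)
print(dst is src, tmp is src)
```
[6, 9, 37]
[6, 9]
True False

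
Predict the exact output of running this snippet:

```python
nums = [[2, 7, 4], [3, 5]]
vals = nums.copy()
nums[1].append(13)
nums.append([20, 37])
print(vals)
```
[[2, 7, 4], [3, 5, 13]]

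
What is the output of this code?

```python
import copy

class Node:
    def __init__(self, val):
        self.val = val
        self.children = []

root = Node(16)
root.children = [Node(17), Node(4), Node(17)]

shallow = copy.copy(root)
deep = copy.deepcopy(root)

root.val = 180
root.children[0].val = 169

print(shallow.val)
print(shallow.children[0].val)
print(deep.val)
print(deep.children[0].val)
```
16
169
16
17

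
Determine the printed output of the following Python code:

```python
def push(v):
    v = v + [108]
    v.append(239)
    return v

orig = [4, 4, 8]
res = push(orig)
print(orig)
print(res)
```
[4, 4, 8]
[4, 4, 8, 108, 239]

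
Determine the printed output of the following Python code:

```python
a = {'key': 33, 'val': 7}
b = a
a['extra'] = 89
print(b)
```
{'key': 33, 'val': 7, 'extra': 89}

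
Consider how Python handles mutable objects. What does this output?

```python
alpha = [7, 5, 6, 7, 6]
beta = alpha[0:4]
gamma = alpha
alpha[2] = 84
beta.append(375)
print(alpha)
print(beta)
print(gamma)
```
[7, 5, 84, 7, 6]
[7, 5, 6, 7, 375]
[7, 5, 84, 7, 6]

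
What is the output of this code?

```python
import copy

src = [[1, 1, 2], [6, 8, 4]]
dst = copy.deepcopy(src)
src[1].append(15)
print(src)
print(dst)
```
[[1, 1, 2], [6, 8, 4, 15]]
[[1, 1, 2], [6, 8, 4]]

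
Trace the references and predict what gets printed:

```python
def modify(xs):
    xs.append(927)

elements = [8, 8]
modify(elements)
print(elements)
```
[8, 8, 927]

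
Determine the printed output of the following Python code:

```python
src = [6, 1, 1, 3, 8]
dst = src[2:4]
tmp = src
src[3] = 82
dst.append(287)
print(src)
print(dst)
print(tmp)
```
[6, 1, 1, 82, 8]
[1, 3, 287]
[6, 1, 1, 82, 8]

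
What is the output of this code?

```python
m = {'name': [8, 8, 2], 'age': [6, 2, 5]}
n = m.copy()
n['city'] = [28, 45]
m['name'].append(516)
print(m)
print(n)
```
{'name': [8, 8, 2, 516], 'age': [6, 2, 5]}
{'name': [8, 8, 2, 516], 'age': [6, 2, 5], 'city': [28, 45]}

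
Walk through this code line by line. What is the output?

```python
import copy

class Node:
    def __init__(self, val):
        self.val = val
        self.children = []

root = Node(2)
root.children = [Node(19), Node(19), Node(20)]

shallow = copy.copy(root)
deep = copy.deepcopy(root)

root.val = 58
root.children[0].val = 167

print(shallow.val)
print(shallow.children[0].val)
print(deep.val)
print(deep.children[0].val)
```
2
167
2
19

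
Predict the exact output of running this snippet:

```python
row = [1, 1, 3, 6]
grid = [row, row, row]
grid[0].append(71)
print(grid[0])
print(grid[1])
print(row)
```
[1, 1, 3, 6, 71]
[1, 1, 3, 6, 71]
[1, 1, 3, 6, 71]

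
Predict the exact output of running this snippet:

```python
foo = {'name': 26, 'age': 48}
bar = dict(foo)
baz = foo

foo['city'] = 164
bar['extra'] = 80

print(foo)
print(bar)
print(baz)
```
{'name': 26, 'age': 48, 'city': 164}
{'name': 26, 'age': 48, 'extra': 80}
{'name': 26, 'age': 48, 'city': 164}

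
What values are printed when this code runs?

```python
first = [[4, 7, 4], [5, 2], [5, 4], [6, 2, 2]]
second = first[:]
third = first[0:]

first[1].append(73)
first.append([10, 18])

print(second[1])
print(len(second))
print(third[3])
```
[5, 2, 73]
4
[6, 2, 2]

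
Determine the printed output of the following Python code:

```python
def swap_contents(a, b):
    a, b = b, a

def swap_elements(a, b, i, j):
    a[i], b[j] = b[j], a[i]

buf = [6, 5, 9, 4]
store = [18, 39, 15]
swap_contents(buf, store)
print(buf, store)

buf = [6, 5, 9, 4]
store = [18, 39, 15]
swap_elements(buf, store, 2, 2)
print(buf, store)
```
[6, 5, 9, 4] [18, 39, 15]
[6, 5, 15, 4] [18, 39, 9]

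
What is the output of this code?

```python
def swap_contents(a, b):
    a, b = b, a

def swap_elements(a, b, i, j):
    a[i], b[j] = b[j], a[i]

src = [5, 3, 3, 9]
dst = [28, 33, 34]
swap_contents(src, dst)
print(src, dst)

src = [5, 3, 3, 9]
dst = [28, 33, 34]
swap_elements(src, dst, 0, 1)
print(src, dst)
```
[5, 3, 3, 9] [28, 33, 34]
[33, 3, 3, 9] [28, 5, 34]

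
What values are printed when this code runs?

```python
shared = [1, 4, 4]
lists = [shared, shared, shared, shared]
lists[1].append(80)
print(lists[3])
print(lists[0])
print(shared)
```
[1, 4, 4, 80]
[1, 4, 4, 80]
[1, 4, 4, 80]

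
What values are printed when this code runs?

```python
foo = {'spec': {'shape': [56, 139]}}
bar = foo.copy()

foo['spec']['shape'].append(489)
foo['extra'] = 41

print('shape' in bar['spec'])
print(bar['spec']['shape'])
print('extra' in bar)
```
True
[56, 139, 489]
False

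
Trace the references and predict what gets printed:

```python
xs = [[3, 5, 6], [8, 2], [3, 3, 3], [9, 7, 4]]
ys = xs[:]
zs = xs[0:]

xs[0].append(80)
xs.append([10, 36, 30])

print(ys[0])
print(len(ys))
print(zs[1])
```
[3, 5, 6, 80]
4
[8, 2]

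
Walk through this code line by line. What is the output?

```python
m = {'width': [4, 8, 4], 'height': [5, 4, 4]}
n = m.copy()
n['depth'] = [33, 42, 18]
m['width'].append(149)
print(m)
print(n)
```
{'width': [4, 8, 4, 149], 'height': [5, 4, 4]}
{'width': [4, 8, 4, 149], 'height': [5, 4, 4], 'depth': [33, 42, 18]}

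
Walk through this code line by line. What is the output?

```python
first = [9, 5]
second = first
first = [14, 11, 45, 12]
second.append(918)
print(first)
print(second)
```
[14, 11, 45, 12]
[9, 5, 918]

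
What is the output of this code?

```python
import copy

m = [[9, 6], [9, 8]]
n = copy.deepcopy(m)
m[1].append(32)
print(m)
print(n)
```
[[9, 6], [9, 8, 32]]
[[9, 6], [9, 8]]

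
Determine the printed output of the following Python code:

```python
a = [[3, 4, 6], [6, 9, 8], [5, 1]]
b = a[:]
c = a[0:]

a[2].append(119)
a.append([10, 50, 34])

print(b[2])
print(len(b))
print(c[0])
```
[5, 1, 119]
3
[3, 4, 6]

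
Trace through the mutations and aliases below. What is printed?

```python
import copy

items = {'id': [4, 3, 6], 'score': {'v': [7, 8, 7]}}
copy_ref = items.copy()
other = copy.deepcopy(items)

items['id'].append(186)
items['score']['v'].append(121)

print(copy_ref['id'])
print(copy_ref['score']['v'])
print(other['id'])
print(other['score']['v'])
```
[4, 3, 6, 186]
[7, 8, 7, 121]
[4, 3, 6]
[7, 8, 7]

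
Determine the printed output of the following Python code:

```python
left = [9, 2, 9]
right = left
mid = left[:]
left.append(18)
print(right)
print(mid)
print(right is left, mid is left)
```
[9, 2, 9, 18]
[9, 2, 9]
True False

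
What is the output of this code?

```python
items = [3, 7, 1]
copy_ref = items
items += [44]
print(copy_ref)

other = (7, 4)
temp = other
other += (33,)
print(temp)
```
[3, 7, 1, 44]
(7, 4)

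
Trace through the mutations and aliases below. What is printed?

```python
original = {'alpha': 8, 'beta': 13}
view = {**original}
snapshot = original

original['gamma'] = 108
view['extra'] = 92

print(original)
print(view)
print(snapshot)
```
{'alpha': 8, 'beta': 13, 'gamma': 108}
{'alpha': 8, 'beta': 13, 'extra': 92}
{'alpha': 8, 'beta': 13, 'gamma': 108}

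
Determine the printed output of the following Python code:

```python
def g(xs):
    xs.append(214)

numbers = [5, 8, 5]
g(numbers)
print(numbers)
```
[5, 8, 5, 214]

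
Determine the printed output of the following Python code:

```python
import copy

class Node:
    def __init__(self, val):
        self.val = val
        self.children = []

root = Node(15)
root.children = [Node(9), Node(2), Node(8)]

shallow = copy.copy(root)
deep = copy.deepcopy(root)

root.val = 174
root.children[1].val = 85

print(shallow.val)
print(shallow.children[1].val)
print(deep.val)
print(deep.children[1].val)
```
15
85
15
2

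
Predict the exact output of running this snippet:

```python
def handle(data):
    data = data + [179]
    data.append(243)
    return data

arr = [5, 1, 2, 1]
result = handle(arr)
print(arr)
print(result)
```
[5, 1, 2, 1]
[5, 1, 2, 1, 179, 243]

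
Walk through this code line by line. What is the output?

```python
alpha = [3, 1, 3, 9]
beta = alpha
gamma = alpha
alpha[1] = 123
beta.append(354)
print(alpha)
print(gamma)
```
[3, 123, 3, 9, 354]
[3, 123, 3, 9, 354]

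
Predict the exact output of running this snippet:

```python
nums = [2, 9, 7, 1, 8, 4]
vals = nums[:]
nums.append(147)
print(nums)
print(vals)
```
[2, 9, 7, 1, 8, 4, 147]
[2, 9, 7, 1, 8, 4]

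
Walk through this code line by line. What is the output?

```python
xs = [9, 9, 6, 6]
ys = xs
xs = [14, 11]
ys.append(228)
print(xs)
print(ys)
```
[14, 11]
[9, 9, 6, 6, 228]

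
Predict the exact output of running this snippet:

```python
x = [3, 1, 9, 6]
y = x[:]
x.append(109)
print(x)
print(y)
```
[3, 1, 9, 6, 109]
[3, 1, 9, 6]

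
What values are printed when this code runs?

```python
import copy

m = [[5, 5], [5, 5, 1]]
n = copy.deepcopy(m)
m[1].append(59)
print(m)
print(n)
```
[[5, 5], [5, 5, 1, 59]]
[[5, 5], [5, 5, 1]]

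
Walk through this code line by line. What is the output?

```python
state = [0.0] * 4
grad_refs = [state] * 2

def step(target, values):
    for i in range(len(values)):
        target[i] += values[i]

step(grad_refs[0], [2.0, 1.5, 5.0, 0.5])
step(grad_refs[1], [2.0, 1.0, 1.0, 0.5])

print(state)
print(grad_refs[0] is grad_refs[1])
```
[4.0, 2.5, 6.0, 1.0]
True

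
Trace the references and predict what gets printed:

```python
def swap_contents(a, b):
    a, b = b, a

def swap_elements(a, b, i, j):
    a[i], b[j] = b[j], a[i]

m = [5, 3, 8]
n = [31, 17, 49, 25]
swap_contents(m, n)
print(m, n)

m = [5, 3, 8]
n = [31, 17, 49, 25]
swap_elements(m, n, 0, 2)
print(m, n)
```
[5, 3, 8] [31, 17, 49, 25]
[49, 3, 8] [31, 17, 5, 25]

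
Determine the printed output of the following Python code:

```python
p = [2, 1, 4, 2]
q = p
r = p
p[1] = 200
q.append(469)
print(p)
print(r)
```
[2, 200, 4, 2, 469]
[2, 200, 4, 2, 469]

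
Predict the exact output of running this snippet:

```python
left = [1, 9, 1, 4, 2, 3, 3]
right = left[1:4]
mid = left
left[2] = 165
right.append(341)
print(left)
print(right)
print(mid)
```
[1, 9, 165, 4, 2, 3, 3]
[9, 1, 4, 341]
[1, 9, 165, 4, 2, 3, 3]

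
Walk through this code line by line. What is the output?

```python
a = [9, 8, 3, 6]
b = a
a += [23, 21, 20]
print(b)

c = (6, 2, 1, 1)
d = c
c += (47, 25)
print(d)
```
[9, 8, 3, 6, 23, 21, 20]
(6, 2, 1, 1)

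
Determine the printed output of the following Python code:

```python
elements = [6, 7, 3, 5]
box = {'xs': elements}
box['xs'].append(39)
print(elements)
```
[6, 7, 3, 5, 39]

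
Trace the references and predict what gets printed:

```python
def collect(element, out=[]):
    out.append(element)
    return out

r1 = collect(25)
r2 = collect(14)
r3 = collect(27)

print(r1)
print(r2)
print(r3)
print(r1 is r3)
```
[25, 14, 27]
[25, 14, 27]
[25, 14, 27]
True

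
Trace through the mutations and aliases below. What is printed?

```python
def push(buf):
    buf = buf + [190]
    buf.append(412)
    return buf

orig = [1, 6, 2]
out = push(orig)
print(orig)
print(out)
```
[1, 6, 2]
[1, 6, 2, 190, 412]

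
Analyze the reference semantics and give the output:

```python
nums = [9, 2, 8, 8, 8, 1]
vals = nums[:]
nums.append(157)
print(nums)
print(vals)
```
[9, 2, 8, 8, 8, 1, 157]
[9, 2, 8, 8, 8, 1]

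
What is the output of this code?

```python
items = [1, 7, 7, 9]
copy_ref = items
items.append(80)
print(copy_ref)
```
[1, 7, 7, 9, 80]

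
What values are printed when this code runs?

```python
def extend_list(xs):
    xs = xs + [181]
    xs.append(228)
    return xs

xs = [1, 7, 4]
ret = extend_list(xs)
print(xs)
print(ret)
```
[1, 7, 4]
[1, 7, 4, 181, 228]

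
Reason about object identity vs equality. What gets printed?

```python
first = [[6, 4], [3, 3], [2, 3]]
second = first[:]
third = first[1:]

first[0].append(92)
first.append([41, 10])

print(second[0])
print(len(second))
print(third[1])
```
[6, 4, 92]
3
[2, 3]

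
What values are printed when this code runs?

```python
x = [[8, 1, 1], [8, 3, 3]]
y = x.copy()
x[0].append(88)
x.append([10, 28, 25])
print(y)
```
[[8, 1, 1, 88], [8, 3, 3]]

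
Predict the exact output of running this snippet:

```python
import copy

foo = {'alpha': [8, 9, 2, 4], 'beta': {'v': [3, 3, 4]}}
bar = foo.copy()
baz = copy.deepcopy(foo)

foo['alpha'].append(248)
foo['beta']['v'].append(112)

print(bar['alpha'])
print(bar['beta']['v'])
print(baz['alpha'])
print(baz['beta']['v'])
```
[8, 9, 2, 4, 248]
[3, 3, 4, 112]
[8, 9, 2, 4]
[3, 3, 4]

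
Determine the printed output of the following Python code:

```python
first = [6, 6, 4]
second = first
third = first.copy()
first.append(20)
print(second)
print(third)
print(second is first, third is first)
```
[6, 6, 4, 20]
[6, 6, 4]
True False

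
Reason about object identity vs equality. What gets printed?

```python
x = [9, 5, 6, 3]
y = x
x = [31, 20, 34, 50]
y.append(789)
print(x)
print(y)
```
[31, 20, 34, 50]
[9, 5, 6, 3, 789]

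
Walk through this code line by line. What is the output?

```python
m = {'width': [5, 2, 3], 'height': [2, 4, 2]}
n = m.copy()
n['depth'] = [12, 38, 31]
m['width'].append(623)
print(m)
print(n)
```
{'width': [5, 2, 3, 623], 'height': [2, 4, 2]}
{'width': [5, 2, 3, 623], 'height': [2, 4, 2], 'depth': [12, 38, 31]}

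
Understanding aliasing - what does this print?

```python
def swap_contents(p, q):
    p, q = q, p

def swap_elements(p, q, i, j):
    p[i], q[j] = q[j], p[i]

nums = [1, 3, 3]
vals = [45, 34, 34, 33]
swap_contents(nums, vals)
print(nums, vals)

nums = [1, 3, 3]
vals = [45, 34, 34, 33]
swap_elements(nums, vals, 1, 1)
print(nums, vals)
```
[1, 3, 3] [45, 34, 34, 33]
[1, 34, 3] [45, 3, 34, 33]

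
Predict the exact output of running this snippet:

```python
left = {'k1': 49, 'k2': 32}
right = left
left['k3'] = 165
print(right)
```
{'k1': 49, 'k2': 32, 'k3': 165}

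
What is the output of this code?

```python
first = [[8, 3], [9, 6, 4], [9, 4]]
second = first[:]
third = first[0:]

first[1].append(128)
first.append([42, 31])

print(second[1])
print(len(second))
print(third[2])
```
[9, 6, 4, 128]
3
[9, 4]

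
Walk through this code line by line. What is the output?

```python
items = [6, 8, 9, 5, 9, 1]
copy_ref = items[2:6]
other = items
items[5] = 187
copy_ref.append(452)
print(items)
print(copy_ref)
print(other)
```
[6, 8, 9, 5, 9, 187]
[9, 5, 9, 1, 452]
[6, 8, 9, 5, 9, 187]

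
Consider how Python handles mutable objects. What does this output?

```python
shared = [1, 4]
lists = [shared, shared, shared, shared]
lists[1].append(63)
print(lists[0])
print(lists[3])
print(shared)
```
[1, 4, 63]
[1, 4, 63]
[1, 4, 63]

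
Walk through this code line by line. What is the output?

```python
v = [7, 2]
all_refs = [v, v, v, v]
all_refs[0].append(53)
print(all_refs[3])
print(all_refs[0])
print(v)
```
[7, 2, 53]
[7, 2, 53]
[7, 2, 53]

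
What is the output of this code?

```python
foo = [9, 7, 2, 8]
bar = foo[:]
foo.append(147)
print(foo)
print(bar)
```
[9, 7, 2, 8, 147]
[9, 7, 2, 8]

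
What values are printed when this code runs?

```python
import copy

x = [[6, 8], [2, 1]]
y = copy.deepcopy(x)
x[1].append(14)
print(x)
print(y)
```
[[6, 8], [2, 1, 14]]
[[6, 8], [2, 1]]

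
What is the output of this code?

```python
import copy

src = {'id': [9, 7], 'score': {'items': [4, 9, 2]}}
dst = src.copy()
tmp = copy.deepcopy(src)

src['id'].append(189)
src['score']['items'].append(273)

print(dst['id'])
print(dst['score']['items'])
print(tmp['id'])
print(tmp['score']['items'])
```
[9, 7, 189]
[4, 9, 2, 273]
[9, 7]
[4, 9, 2]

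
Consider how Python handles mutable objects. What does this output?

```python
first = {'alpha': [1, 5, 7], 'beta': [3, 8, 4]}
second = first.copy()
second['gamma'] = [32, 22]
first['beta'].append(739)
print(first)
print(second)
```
{'alpha': [1, 5, 7], 'beta': [3, 8, 4, 739]}
{'alpha': [1, 5, 7], 'beta': [3, 8, 4, 739], 'gamma': [32, 22]}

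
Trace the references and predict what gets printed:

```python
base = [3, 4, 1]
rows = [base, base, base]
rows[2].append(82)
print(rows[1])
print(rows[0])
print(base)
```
[3, 4, 1, 82]
[3, 4, 1, 82]
[3, 4, 1, 82]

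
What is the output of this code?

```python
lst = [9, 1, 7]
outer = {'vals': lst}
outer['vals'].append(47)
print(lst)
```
[9, 1, 7, 47]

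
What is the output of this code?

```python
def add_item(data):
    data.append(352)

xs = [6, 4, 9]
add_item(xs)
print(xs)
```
[6, 4, 9, 352]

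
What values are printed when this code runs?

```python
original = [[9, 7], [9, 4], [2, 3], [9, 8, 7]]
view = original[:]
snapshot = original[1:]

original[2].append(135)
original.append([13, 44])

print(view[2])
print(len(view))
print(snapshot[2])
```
[2, 3, 135]
4
[9, 8, 7]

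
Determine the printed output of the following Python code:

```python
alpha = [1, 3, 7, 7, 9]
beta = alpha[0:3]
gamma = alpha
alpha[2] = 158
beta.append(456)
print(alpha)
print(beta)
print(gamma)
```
[1, 3, 158, 7, 9]
[1, 3, 7, 456]
[1, 3, 158, 7, 9]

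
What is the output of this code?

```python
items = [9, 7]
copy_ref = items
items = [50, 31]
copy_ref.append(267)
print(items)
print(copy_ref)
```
[50, 31]
[9, 7, 267]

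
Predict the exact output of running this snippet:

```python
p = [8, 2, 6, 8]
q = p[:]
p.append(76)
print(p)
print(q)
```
[8, 2, 6, 8, 76]
[8, 2, 6, 8]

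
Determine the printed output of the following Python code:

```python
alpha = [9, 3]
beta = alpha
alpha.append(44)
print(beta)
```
[9, 3, 44]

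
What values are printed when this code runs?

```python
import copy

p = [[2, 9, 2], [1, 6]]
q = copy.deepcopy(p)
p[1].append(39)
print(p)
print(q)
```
[[2, 9, 2], [1, 6, 39]]
[[2, 9, 2], [1, 6]]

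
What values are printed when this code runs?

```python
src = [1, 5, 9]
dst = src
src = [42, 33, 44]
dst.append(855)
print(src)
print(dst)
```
[42, 33, 44]
[1, 5, 9, 855]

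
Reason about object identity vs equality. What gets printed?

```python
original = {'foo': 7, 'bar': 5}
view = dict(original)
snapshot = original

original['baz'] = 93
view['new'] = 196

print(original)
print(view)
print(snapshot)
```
{'foo': 7, 'bar': 5, 'baz': 93}
{'foo': 7, 'bar': 5, 'new': 196}
{'foo': 7, 'bar': 5, 'baz': 93}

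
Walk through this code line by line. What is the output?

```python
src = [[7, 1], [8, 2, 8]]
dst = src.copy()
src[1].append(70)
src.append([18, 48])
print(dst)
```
[[7, 1], [8, 2, 8, 70]]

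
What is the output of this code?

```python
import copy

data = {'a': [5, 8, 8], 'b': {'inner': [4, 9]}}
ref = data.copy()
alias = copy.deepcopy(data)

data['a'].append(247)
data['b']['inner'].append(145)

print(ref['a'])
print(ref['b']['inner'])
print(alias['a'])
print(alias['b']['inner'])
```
[5, 8, 8, 247]
[4, 9, 145]
[5, 8, 8]
[4, 9]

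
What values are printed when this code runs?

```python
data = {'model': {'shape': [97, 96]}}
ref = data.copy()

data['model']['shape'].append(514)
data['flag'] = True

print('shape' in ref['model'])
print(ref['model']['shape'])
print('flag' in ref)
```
True
[97, 96, 514]
False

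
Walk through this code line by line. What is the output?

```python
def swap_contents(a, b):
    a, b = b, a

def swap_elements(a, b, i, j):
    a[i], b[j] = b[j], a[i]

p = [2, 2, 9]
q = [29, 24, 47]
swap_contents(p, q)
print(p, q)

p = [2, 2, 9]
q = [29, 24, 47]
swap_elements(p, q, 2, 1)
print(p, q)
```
[2, 2, 9] [29, 24, 47]
[2, 2, 24] [29, 9, 47]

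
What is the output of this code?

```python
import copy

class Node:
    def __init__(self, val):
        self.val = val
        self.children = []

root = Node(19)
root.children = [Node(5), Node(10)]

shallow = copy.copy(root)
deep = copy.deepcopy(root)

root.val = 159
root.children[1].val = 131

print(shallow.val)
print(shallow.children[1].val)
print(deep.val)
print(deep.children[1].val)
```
19
131
19
10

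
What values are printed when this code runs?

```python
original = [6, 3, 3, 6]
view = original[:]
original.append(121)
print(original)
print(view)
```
[6, 3, 3, 6, 121]
[6, 3, 3, 6]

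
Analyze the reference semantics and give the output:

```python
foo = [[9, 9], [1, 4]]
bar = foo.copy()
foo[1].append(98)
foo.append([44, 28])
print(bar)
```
[[9, 9], [1, 4, 98]]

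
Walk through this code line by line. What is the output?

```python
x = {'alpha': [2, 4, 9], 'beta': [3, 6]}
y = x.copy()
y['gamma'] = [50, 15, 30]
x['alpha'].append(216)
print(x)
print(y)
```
{'alpha': [2, 4, 9, 216], 'beta': [3, 6]}
{'alpha': [2, 4, 9, 216], 'beta': [3, 6], 'gamma': [50, 15, 30]}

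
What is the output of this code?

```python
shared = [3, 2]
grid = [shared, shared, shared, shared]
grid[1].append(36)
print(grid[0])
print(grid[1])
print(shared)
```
[3, 2, 36]
[3, 2, 36]
[3, 2, 36]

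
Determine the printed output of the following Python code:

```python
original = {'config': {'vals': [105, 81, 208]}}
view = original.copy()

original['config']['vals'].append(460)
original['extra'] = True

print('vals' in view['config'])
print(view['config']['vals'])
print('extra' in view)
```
True
[105, 81, 208, 460]
False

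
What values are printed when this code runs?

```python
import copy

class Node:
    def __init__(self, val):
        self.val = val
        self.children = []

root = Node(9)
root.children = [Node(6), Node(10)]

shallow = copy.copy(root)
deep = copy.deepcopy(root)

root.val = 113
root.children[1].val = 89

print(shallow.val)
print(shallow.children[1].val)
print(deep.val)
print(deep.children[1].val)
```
9
89
9
10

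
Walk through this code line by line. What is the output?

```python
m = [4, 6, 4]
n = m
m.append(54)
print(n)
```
[4, 6, 4, 54]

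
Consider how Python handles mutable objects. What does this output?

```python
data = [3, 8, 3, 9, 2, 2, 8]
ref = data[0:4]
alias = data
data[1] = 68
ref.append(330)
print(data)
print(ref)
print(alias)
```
[3, 68, 3, 9, 2, 2, 8]
[3, 8, 3, 9, 330]
[3, 68, 3, 9, 2, 2, 8]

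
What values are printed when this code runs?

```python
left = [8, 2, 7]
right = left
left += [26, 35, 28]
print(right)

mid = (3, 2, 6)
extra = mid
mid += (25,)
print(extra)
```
[8, 2, 7, 26, 35, 28]
(3, 2, 6)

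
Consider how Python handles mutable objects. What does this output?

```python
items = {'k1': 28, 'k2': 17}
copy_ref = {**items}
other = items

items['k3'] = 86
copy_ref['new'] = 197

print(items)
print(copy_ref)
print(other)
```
{'k1': 28, 'k2': 17, 'k3': 86}
{'k1': 28, 'k2': 17, 'new': 197}
{'k1': 28, 'k2': 17, 'k3': 86}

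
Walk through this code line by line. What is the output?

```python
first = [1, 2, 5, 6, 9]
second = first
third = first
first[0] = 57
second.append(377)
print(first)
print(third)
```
[57, 2, 5, 6, 9, 377]
[57, 2, 5, 6, 9, 377]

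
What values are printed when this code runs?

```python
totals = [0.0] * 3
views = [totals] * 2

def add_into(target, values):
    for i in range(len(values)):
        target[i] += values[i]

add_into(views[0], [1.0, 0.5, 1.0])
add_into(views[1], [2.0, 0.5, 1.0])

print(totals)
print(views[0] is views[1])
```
[3.0, 1.0, 2.0]
True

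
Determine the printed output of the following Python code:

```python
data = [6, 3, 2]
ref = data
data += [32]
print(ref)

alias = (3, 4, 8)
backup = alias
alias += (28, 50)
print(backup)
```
[6, 3, 2, 32]
(3, 4, 8)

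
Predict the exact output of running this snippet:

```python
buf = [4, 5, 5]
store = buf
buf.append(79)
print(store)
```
[4, 5, 5, 79]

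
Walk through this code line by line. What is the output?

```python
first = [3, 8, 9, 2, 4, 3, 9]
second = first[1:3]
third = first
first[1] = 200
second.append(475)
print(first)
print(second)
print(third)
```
[3, 200, 9, 2, 4, 3, 9]
[8, 9, 475]
[3, 200, 9, 2, 4, 3, 9]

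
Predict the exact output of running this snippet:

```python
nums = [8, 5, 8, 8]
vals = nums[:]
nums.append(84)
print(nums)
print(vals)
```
[8, 5, 8, 8, 84]
[8, 5, 8, 8]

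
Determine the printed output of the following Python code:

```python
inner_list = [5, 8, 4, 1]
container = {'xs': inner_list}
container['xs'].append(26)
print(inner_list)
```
[5, 8, 4, 1, 26]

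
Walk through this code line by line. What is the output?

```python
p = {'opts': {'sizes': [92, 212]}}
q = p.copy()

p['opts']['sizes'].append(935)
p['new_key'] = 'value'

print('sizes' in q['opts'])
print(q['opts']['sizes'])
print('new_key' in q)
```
True
[92, 212, 935]
False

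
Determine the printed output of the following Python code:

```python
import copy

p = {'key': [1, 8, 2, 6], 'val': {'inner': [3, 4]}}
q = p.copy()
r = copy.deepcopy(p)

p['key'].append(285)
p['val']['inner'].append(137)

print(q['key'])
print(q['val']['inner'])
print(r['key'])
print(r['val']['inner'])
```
[1, 8, 2, 6, 285]
[3, 4, 137]
[1, 8, 2, 6]
[3, 4]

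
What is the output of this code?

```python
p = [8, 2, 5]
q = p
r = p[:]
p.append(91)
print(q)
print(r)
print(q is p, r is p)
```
[8, 2, 5, 91]
[8, 2, 5]
True False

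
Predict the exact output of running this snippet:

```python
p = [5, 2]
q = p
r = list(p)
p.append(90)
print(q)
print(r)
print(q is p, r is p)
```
[5, 2, 90]
[5, 2]
True False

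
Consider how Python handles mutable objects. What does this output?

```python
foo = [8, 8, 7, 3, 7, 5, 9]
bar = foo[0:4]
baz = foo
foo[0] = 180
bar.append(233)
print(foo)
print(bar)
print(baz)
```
[180, 8, 7, 3, 7, 5, 9]
[8, 8, 7, 3, 233]
[180, 8, 7, 3, 7, 5, 9]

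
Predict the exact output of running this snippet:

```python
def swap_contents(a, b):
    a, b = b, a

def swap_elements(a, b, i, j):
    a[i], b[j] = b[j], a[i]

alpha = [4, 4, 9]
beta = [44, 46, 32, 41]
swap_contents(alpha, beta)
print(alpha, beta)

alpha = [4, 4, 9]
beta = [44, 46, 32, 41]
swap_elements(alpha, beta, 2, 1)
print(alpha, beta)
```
[4, 4, 9] [44, 46, 32, 41]
[4, 4, 46] [44, 9, 32, 41]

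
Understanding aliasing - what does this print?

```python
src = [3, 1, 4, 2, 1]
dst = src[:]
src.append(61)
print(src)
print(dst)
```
[3, 1, 4, 2, 1, 61]
[3, 1, 4, 2, 1]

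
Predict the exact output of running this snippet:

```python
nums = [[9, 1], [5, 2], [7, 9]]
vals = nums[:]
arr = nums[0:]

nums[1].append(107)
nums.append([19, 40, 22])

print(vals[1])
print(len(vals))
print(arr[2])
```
[5, 2, 107]
3
[7, 9]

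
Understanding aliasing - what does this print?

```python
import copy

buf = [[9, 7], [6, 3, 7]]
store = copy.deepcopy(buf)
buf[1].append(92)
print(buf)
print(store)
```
[[9, 7], [6, 3, 7, 92]]
[[9, 7], [6, 3, 7]]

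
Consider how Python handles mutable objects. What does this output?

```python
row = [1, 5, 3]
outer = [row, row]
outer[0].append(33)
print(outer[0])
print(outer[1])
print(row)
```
[1, 5, 3, 33]
[1, 5, 3, 33]
[1, 5, 3, 33]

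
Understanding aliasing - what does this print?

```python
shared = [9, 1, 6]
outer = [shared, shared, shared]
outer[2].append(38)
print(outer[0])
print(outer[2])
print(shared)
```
[9, 1, 6, 38]
[9, 1, 6, 38]
[9, 1, 6, 38]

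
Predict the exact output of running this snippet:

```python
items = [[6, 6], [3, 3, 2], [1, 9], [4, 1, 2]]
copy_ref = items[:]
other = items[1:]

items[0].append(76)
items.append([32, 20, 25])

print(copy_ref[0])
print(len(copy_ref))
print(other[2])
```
[6, 6, 76]
4
[4, 1, 2]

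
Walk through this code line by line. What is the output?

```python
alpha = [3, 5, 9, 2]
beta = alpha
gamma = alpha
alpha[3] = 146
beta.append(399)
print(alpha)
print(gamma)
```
[3, 5, 9, 146, 399]
[3, 5, 9, 146, 399]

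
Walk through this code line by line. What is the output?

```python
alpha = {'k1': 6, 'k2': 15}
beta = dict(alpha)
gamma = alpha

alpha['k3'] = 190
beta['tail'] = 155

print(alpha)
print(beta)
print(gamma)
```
{'k1': 6, 'k2': 15, 'k3': 190}
{'k1': 6, 'k2': 15, 'tail': 155}
{'k1': 6, 'k2': 15, 'k3': 190}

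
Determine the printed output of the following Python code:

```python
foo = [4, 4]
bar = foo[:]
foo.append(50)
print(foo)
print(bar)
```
[4, 4, 50]
[4, 4]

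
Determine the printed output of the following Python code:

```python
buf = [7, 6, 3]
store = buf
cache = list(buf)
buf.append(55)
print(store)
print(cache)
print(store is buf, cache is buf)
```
[7, 6, 3, 55]
[7, 6, 3]
True False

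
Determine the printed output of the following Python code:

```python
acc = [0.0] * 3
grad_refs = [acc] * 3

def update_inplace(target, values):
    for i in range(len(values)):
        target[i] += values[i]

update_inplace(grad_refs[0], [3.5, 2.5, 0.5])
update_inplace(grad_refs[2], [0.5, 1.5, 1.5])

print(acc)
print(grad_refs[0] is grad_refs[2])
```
[4.0, 4.0, 2.0]
True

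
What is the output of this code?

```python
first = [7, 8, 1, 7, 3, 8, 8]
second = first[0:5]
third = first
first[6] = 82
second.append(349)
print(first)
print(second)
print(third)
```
[7, 8, 1, 7, 3, 8, 82]
[7, 8, 1, 7, 3, 349]
[7, 8, 1, 7, 3, 8, 82]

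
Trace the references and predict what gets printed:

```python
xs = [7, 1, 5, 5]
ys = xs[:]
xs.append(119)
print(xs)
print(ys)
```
[7, 1, 5, 5, 119]
[7, 1, 5, 5]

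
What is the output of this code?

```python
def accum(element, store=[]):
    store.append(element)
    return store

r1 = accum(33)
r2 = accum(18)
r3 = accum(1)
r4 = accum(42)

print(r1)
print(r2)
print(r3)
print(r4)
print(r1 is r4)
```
[33, 18, 1, 42]
[33, 18, 1, 42]
[33, 18, 1, 42]
[33, 18, 1, 42]
True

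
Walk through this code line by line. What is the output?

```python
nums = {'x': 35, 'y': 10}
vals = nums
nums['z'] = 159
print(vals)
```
{'x': 35, 'y': 10, 'z': 159}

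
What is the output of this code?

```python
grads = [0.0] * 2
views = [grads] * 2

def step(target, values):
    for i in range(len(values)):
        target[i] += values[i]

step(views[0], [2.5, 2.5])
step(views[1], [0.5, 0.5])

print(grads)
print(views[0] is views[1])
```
[3.0, 3.0]
True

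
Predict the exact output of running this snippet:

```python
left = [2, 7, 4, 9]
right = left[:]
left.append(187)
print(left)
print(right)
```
[2, 7, 4, 9, 187]
[2, 7, 4, 9]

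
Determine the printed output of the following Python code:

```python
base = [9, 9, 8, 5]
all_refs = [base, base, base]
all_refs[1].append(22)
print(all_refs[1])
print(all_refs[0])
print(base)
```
[9, 9, 8, 5, 22]
[9, 9, 8, 5, 22]
[9, 9, 8, 5, 22]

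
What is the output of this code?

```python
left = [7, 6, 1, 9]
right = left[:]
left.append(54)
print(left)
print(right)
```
[7, 6, 1, 9, 54]
[7, 6, 1, 9]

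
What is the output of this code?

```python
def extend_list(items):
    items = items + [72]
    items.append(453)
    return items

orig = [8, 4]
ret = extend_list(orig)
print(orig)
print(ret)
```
[8, 4]
[8, 4, 72, 453]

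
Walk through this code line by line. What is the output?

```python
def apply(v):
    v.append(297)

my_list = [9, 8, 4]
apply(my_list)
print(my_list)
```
[9, 8, 4, 297]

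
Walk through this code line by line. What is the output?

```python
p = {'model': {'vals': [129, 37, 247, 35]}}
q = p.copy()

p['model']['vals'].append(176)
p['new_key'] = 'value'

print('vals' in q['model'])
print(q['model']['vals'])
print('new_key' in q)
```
True
[129, 37, 247, 35, 176]
False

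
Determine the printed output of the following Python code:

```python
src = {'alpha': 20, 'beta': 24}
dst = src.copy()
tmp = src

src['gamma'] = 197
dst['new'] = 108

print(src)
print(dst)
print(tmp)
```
{'alpha': 20, 'beta': 24, 'gamma': 197}
{'alpha': 20, 'beta': 24, 'new': 108}
{'alpha': 20, 'beta': 24, 'gamma': 197}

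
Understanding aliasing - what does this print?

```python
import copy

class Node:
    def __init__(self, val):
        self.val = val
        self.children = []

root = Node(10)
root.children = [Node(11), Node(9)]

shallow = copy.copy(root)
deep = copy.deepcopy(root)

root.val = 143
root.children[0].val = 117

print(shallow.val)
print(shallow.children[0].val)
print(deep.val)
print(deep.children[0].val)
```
10
117
10
11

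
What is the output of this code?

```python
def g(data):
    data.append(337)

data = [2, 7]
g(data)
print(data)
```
[2, 7, 337]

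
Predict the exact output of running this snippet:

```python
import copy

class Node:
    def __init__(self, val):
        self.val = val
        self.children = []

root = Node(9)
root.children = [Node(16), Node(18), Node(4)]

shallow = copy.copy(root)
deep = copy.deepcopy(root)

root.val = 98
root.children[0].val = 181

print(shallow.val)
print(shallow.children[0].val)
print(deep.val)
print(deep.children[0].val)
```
9
181
9
16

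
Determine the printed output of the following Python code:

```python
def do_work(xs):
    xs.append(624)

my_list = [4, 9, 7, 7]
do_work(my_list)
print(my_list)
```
[4, 9, 7, 7, 624]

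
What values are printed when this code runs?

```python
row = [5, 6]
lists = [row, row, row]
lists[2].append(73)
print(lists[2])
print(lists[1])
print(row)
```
[5, 6, 73]
[5, 6, 73]
[5, 6, 73]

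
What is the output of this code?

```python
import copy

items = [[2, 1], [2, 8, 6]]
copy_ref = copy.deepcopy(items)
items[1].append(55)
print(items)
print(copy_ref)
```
[[2, 1], [2, 8, 6, 55]]
[[2, 1], [2, 8, 6]]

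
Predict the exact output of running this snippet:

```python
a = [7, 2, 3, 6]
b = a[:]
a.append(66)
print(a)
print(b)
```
[7, 2, 3, 6, 66]
[7, 2, 3, 6]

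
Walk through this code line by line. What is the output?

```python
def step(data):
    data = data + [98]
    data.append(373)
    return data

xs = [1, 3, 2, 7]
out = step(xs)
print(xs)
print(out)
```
[1, 3, 2, 7]
[1, 3, 2, 7, 98, 373]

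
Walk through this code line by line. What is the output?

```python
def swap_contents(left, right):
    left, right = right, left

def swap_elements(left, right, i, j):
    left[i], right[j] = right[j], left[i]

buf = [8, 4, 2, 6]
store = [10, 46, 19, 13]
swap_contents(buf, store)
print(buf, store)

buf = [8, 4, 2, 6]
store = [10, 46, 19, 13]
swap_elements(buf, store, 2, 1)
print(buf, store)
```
[8, 4, 2, 6] [10, 46, 19, 13]
[8, 4, 46, 6] [10, 2, 19, 13]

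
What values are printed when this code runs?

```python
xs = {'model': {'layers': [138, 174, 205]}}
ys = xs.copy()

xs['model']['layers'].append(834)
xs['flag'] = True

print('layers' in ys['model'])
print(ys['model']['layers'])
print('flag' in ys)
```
True
[138, 174, 205, 834]
False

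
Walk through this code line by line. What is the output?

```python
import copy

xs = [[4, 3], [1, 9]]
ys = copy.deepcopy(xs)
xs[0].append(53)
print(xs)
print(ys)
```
[[4, 3, 53], [1, 9]]
[[4, 3], [1, 9]]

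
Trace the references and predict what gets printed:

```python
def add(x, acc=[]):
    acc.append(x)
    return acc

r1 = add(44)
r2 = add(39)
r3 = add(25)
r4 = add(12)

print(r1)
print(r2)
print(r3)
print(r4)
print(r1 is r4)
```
[44, 39, 25, 12]
[44, 39, 25, 12]
[44, 39, 25, 12]
[44, 39, 25, 12]
True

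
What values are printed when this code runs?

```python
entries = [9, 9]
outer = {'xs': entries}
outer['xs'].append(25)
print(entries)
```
[9, 9, 25]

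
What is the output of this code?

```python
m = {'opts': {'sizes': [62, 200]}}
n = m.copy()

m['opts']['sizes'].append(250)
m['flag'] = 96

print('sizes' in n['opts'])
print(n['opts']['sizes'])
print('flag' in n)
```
True
[62, 200, 250]
False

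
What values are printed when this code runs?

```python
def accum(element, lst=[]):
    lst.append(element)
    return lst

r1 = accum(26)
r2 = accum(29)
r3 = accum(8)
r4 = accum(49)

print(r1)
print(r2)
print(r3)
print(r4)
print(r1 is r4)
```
[26, 29, 8, 49]
[26, 29, 8, 49]
[26, 29, 8, 49]
[26, 29, 8, 49]
True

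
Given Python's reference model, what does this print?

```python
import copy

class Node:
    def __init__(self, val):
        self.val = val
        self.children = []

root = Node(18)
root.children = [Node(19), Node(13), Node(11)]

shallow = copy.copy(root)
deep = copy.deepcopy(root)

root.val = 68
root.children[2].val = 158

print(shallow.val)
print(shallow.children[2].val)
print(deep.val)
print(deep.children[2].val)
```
18
158
18
11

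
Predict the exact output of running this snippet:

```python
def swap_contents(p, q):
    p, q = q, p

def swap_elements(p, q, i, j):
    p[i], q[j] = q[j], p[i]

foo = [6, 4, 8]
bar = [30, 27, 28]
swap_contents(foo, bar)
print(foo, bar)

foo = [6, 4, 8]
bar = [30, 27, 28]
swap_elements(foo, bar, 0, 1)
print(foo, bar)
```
[6, 4, 8] [30, 27, 28]
[27, 4, 8] [30, 6, 28]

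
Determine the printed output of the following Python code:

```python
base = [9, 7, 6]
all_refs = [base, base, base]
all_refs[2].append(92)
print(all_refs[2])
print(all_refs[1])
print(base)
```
[9, 7, 6, 92]
[9, 7, 6, 92]
[9, 7, 6, 92]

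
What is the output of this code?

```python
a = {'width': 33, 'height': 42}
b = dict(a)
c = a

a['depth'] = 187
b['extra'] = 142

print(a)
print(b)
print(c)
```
{'width': 33, 'height': 42, 'depth': 187}
{'width': 33, 'height': 42, 'extra': 142}
{'width': 33, 'height': 42, 'depth': 187}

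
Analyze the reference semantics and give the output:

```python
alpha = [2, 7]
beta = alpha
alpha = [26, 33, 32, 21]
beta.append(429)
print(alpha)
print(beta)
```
[26, 33, 32, 21]
[2, 7, 429]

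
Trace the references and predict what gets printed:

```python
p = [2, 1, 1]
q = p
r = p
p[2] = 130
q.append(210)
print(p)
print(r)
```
[2, 1, 130, 210]
[2, 1, 130, 210]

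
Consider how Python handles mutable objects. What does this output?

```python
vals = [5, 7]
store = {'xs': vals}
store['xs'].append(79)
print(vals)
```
[5, 7, 79]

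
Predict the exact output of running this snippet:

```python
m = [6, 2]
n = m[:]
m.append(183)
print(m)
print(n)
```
[6, 2, 183]
[6, 2]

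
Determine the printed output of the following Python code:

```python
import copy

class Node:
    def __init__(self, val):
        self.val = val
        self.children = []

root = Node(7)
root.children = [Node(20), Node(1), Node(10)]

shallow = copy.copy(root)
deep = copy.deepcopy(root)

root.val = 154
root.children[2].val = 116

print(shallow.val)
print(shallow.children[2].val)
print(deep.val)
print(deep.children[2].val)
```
7
116
7
10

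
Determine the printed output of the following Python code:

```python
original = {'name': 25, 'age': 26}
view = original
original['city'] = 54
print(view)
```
{'name': 25, 'age': 26, 'city': 54}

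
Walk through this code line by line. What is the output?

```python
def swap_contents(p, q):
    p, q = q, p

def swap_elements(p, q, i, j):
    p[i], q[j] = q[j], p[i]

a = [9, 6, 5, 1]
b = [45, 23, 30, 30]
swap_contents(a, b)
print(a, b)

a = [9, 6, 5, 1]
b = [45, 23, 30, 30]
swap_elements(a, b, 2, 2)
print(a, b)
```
[9, 6, 5, 1] [45, 23, 30, 30]
[9, 6, 30, 1] [45, 23, 5, 30]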